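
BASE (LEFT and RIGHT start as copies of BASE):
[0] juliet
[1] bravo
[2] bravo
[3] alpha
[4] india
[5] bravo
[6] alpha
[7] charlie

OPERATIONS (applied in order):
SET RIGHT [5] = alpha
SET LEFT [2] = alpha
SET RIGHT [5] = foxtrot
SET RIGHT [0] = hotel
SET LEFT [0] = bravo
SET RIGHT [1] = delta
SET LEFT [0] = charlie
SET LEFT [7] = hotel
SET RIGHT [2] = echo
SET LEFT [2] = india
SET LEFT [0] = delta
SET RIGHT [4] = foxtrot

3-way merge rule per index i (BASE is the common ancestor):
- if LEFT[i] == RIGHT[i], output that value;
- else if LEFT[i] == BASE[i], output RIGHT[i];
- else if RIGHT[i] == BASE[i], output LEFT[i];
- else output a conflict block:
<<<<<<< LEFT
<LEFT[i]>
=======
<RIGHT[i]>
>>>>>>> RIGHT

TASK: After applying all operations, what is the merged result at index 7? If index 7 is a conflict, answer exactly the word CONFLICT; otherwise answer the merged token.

Answer: hotel

Derivation:
Final LEFT:  [delta, bravo, india, alpha, india, bravo, alpha, hotel]
Final RIGHT: [hotel, delta, echo, alpha, foxtrot, foxtrot, alpha, charlie]
i=0: BASE=juliet L=delta R=hotel all differ -> CONFLICT
i=1: L=bravo=BASE, R=delta -> take RIGHT -> delta
i=2: BASE=bravo L=india R=echo all differ -> CONFLICT
i=3: L=alpha R=alpha -> agree -> alpha
i=4: L=india=BASE, R=foxtrot -> take RIGHT -> foxtrot
i=5: L=bravo=BASE, R=foxtrot -> take RIGHT -> foxtrot
i=6: L=alpha R=alpha -> agree -> alpha
i=7: L=hotel, R=charlie=BASE -> take LEFT -> hotel
Index 7 -> hotel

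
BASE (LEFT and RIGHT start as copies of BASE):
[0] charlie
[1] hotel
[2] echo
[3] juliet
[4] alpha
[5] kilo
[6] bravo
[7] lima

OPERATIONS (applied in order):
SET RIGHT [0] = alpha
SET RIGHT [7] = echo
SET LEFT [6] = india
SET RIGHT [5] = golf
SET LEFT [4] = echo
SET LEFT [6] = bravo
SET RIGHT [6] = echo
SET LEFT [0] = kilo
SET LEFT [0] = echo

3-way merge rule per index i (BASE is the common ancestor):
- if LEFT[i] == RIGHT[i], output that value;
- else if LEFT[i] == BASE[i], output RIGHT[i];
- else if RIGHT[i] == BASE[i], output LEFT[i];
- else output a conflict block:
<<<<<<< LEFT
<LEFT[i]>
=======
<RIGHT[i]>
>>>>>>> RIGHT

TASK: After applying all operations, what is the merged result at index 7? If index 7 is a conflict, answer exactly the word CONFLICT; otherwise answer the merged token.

Final LEFT:  [echo, hotel, echo, juliet, echo, kilo, bravo, lima]
Final RIGHT: [alpha, hotel, echo, juliet, alpha, golf, echo, echo]
i=0: BASE=charlie L=echo R=alpha all differ -> CONFLICT
i=1: L=hotel R=hotel -> agree -> hotel
i=2: L=echo R=echo -> agree -> echo
i=3: L=juliet R=juliet -> agree -> juliet
i=4: L=echo, R=alpha=BASE -> take LEFT -> echo
i=5: L=kilo=BASE, R=golf -> take RIGHT -> golf
i=6: L=bravo=BASE, R=echo -> take RIGHT -> echo
i=7: L=lima=BASE, R=echo -> take RIGHT -> echo
Index 7 -> echo

Answer: echo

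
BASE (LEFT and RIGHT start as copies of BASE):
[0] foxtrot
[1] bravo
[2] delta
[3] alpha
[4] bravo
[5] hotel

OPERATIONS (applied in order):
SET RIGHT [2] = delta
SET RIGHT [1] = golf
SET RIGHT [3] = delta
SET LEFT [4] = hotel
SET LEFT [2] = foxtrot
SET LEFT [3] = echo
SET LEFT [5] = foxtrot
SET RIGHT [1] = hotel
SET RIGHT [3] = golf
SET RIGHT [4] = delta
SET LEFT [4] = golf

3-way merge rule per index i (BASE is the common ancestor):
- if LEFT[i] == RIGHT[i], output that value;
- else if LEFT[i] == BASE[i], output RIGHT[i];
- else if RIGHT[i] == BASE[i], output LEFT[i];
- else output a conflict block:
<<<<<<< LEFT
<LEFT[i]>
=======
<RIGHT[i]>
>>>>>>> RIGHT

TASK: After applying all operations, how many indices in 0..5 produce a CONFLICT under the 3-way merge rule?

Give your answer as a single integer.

Final LEFT:  [foxtrot, bravo, foxtrot, echo, golf, foxtrot]
Final RIGHT: [foxtrot, hotel, delta, golf, delta, hotel]
i=0: L=foxtrot R=foxtrot -> agree -> foxtrot
i=1: L=bravo=BASE, R=hotel -> take RIGHT -> hotel
i=2: L=foxtrot, R=delta=BASE -> take LEFT -> foxtrot
i=3: BASE=alpha L=echo R=golf all differ -> CONFLICT
i=4: BASE=bravo L=golf R=delta all differ -> CONFLICT
i=5: L=foxtrot, R=hotel=BASE -> take LEFT -> foxtrot
Conflict count: 2

Answer: 2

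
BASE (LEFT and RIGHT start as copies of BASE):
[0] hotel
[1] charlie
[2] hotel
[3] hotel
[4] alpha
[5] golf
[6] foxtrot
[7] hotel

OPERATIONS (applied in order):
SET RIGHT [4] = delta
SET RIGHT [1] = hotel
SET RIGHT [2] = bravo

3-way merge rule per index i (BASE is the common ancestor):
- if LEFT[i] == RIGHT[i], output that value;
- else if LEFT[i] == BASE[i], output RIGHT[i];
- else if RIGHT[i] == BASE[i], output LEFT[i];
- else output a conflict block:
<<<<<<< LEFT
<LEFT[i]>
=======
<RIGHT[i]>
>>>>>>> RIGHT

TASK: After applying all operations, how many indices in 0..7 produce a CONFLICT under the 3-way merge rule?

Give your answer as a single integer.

Answer: 0

Derivation:
Final LEFT:  [hotel, charlie, hotel, hotel, alpha, golf, foxtrot, hotel]
Final RIGHT: [hotel, hotel, bravo, hotel, delta, golf, foxtrot, hotel]
i=0: L=hotel R=hotel -> agree -> hotel
i=1: L=charlie=BASE, R=hotel -> take RIGHT -> hotel
i=2: L=hotel=BASE, R=bravo -> take RIGHT -> bravo
i=3: L=hotel R=hotel -> agree -> hotel
i=4: L=alpha=BASE, R=delta -> take RIGHT -> delta
i=5: L=golf R=golf -> agree -> golf
i=6: L=foxtrot R=foxtrot -> agree -> foxtrot
i=7: L=hotel R=hotel -> agree -> hotel
Conflict count: 0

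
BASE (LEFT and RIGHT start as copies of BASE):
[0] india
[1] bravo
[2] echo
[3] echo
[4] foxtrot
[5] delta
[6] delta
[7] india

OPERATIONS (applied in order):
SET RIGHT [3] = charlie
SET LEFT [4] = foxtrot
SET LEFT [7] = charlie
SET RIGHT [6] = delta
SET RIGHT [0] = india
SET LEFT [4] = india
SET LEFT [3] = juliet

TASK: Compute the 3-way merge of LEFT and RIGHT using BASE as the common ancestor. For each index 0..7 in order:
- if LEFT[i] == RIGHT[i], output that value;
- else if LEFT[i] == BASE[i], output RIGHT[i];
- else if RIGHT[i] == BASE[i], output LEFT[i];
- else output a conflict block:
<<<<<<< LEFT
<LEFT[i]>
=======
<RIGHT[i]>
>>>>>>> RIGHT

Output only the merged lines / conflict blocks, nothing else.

Answer: india
bravo
echo
<<<<<<< LEFT
juliet
=======
charlie
>>>>>>> RIGHT
india
delta
delta
charlie

Derivation:
Final LEFT:  [india, bravo, echo, juliet, india, delta, delta, charlie]
Final RIGHT: [india, bravo, echo, charlie, foxtrot, delta, delta, india]
i=0: L=india R=india -> agree -> india
i=1: L=bravo R=bravo -> agree -> bravo
i=2: L=echo R=echo -> agree -> echo
i=3: BASE=echo L=juliet R=charlie all differ -> CONFLICT
i=4: L=india, R=foxtrot=BASE -> take LEFT -> india
i=5: L=delta R=delta -> agree -> delta
i=6: L=delta R=delta -> agree -> delta
i=7: L=charlie, R=india=BASE -> take LEFT -> charlie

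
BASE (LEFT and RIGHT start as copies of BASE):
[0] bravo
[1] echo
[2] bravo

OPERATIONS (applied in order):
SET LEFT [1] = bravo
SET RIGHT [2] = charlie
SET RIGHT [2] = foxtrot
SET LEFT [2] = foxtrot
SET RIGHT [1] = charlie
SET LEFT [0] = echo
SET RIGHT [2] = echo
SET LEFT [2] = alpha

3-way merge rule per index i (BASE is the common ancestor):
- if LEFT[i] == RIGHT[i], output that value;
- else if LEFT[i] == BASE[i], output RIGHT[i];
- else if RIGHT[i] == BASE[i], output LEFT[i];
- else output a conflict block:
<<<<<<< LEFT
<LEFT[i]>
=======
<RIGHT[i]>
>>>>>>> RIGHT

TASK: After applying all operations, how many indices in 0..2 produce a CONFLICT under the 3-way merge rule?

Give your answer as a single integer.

Answer: 2

Derivation:
Final LEFT:  [echo, bravo, alpha]
Final RIGHT: [bravo, charlie, echo]
i=0: L=echo, R=bravo=BASE -> take LEFT -> echo
i=1: BASE=echo L=bravo R=charlie all differ -> CONFLICT
i=2: BASE=bravo L=alpha R=echo all differ -> CONFLICT
Conflict count: 2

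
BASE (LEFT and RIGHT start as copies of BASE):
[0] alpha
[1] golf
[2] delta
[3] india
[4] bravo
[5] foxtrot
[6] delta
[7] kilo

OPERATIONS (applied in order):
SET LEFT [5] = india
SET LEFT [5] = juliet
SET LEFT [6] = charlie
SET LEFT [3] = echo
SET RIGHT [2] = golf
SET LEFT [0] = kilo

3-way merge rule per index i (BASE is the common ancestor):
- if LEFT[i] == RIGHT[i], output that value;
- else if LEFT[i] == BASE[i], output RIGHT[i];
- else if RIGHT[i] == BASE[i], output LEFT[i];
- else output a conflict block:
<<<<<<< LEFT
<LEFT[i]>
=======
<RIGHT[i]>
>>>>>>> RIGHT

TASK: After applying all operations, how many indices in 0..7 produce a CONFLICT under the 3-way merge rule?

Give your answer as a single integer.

Answer: 0

Derivation:
Final LEFT:  [kilo, golf, delta, echo, bravo, juliet, charlie, kilo]
Final RIGHT: [alpha, golf, golf, india, bravo, foxtrot, delta, kilo]
i=0: L=kilo, R=alpha=BASE -> take LEFT -> kilo
i=1: L=golf R=golf -> agree -> golf
i=2: L=delta=BASE, R=golf -> take RIGHT -> golf
i=3: L=echo, R=india=BASE -> take LEFT -> echo
i=4: L=bravo R=bravo -> agree -> bravo
i=5: L=juliet, R=foxtrot=BASE -> take LEFT -> juliet
i=6: L=charlie, R=delta=BASE -> take LEFT -> charlie
i=7: L=kilo R=kilo -> agree -> kilo
Conflict count: 0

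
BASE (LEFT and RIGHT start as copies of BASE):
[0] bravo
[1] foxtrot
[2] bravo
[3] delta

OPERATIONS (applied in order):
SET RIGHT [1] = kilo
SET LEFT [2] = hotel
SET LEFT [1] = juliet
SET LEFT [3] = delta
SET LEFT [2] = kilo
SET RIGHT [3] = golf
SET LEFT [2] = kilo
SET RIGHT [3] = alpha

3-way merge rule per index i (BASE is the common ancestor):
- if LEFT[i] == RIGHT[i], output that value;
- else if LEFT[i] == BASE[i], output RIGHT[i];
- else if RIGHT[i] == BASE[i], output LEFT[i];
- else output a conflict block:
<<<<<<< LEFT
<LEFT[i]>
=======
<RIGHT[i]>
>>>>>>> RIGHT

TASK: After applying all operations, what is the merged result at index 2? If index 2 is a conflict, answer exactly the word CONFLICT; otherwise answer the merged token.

Answer: kilo

Derivation:
Final LEFT:  [bravo, juliet, kilo, delta]
Final RIGHT: [bravo, kilo, bravo, alpha]
i=0: L=bravo R=bravo -> agree -> bravo
i=1: BASE=foxtrot L=juliet R=kilo all differ -> CONFLICT
i=2: L=kilo, R=bravo=BASE -> take LEFT -> kilo
i=3: L=delta=BASE, R=alpha -> take RIGHT -> alpha
Index 2 -> kilo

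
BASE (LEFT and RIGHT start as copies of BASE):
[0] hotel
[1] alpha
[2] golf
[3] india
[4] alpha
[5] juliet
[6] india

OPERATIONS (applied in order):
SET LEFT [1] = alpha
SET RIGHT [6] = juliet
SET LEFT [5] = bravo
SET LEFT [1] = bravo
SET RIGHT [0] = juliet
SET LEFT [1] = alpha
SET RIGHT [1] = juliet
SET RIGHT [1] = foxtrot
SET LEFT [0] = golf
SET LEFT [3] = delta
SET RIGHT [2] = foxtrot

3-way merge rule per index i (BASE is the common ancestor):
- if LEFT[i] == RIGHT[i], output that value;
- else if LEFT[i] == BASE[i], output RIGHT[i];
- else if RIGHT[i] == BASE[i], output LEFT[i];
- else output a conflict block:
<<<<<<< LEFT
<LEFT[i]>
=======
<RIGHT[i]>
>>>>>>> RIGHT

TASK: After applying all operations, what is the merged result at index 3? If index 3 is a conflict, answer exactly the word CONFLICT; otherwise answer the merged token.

Final LEFT:  [golf, alpha, golf, delta, alpha, bravo, india]
Final RIGHT: [juliet, foxtrot, foxtrot, india, alpha, juliet, juliet]
i=0: BASE=hotel L=golf R=juliet all differ -> CONFLICT
i=1: L=alpha=BASE, R=foxtrot -> take RIGHT -> foxtrot
i=2: L=golf=BASE, R=foxtrot -> take RIGHT -> foxtrot
i=3: L=delta, R=india=BASE -> take LEFT -> delta
i=4: L=alpha R=alpha -> agree -> alpha
i=5: L=bravo, R=juliet=BASE -> take LEFT -> bravo
i=6: L=india=BASE, R=juliet -> take RIGHT -> juliet
Index 3 -> delta

Answer: delta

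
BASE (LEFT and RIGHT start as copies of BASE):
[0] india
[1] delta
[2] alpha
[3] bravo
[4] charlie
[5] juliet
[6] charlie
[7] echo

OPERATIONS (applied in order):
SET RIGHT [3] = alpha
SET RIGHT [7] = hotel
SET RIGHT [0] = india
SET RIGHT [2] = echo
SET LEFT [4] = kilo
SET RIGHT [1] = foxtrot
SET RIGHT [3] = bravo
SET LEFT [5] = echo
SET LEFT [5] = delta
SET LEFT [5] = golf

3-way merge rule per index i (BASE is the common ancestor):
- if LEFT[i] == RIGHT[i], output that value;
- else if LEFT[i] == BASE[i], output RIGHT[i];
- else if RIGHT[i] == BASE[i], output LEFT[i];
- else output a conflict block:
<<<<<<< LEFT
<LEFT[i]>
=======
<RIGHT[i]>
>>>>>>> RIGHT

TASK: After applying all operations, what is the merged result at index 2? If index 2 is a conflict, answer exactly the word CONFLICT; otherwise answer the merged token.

Final LEFT:  [india, delta, alpha, bravo, kilo, golf, charlie, echo]
Final RIGHT: [india, foxtrot, echo, bravo, charlie, juliet, charlie, hotel]
i=0: L=india R=india -> agree -> india
i=1: L=delta=BASE, R=foxtrot -> take RIGHT -> foxtrot
i=2: L=alpha=BASE, R=echo -> take RIGHT -> echo
i=3: L=bravo R=bravo -> agree -> bravo
i=4: L=kilo, R=charlie=BASE -> take LEFT -> kilo
i=5: L=golf, R=juliet=BASE -> take LEFT -> golf
i=6: L=charlie R=charlie -> agree -> charlie
i=7: L=echo=BASE, R=hotel -> take RIGHT -> hotel
Index 2 -> echo

Answer: echo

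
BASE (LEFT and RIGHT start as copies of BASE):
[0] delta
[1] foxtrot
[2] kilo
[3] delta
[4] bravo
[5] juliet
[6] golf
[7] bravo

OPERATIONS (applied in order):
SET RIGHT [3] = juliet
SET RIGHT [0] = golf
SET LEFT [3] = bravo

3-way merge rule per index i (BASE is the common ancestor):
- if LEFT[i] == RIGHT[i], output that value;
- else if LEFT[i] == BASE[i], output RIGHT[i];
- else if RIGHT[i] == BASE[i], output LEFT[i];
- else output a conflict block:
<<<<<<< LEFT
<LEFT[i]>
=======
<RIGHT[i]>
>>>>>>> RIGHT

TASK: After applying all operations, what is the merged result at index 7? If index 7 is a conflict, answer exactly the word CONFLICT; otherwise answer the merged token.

Final LEFT:  [delta, foxtrot, kilo, bravo, bravo, juliet, golf, bravo]
Final RIGHT: [golf, foxtrot, kilo, juliet, bravo, juliet, golf, bravo]
i=0: L=delta=BASE, R=golf -> take RIGHT -> golf
i=1: L=foxtrot R=foxtrot -> agree -> foxtrot
i=2: L=kilo R=kilo -> agree -> kilo
i=3: BASE=delta L=bravo R=juliet all differ -> CONFLICT
i=4: L=bravo R=bravo -> agree -> bravo
i=5: L=juliet R=juliet -> agree -> juliet
i=6: L=golf R=golf -> agree -> golf
i=7: L=bravo R=bravo -> agree -> bravo
Index 7 -> bravo

Answer: bravo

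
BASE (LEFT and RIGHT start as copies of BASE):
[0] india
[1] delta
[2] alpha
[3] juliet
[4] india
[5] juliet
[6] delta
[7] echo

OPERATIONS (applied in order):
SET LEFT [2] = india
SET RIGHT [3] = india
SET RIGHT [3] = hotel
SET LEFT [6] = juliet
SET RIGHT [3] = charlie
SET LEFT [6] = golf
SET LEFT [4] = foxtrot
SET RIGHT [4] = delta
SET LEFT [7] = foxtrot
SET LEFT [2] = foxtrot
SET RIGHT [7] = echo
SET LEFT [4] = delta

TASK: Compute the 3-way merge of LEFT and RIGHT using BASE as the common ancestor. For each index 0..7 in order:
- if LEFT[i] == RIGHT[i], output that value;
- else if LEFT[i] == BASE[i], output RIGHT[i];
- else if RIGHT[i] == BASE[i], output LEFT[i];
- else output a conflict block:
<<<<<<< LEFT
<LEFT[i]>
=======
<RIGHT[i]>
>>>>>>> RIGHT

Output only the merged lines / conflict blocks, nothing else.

Final LEFT:  [india, delta, foxtrot, juliet, delta, juliet, golf, foxtrot]
Final RIGHT: [india, delta, alpha, charlie, delta, juliet, delta, echo]
i=0: L=india R=india -> agree -> india
i=1: L=delta R=delta -> agree -> delta
i=2: L=foxtrot, R=alpha=BASE -> take LEFT -> foxtrot
i=3: L=juliet=BASE, R=charlie -> take RIGHT -> charlie
i=4: L=delta R=delta -> agree -> delta
i=5: L=juliet R=juliet -> agree -> juliet
i=6: L=golf, R=delta=BASE -> take LEFT -> golf
i=7: L=foxtrot, R=echo=BASE -> take LEFT -> foxtrot

Answer: india
delta
foxtrot
charlie
delta
juliet
golf
foxtrot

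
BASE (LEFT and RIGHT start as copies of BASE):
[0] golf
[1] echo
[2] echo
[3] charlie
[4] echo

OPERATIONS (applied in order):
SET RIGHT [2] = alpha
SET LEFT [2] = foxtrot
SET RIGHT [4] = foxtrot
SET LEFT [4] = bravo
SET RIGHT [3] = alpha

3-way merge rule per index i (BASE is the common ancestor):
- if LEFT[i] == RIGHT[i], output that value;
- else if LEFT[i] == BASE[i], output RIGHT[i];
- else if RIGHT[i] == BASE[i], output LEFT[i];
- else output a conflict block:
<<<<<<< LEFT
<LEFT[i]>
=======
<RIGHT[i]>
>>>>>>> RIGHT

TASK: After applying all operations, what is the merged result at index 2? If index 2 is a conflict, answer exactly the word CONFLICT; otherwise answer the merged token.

Answer: CONFLICT

Derivation:
Final LEFT:  [golf, echo, foxtrot, charlie, bravo]
Final RIGHT: [golf, echo, alpha, alpha, foxtrot]
i=0: L=golf R=golf -> agree -> golf
i=1: L=echo R=echo -> agree -> echo
i=2: BASE=echo L=foxtrot R=alpha all differ -> CONFLICT
i=3: L=charlie=BASE, R=alpha -> take RIGHT -> alpha
i=4: BASE=echo L=bravo R=foxtrot all differ -> CONFLICT
Index 2 -> CONFLICT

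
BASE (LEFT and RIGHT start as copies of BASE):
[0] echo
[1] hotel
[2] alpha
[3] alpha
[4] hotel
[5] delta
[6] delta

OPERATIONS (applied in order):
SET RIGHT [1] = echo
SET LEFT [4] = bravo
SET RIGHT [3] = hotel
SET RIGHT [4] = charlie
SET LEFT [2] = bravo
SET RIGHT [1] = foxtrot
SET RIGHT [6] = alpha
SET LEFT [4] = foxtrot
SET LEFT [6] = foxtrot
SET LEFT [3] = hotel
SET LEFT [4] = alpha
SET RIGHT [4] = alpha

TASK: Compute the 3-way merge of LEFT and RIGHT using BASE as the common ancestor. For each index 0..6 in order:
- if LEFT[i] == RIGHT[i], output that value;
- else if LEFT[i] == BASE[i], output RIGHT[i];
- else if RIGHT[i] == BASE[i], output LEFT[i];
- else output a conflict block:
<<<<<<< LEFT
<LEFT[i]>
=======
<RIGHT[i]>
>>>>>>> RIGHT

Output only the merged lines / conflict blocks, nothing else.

Answer: echo
foxtrot
bravo
hotel
alpha
delta
<<<<<<< LEFT
foxtrot
=======
alpha
>>>>>>> RIGHT

Derivation:
Final LEFT:  [echo, hotel, bravo, hotel, alpha, delta, foxtrot]
Final RIGHT: [echo, foxtrot, alpha, hotel, alpha, delta, alpha]
i=0: L=echo R=echo -> agree -> echo
i=1: L=hotel=BASE, R=foxtrot -> take RIGHT -> foxtrot
i=2: L=bravo, R=alpha=BASE -> take LEFT -> bravo
i=3: L=hotel R=hotel -> agree -> hotel
i=4: L=alpha R=alpha -> agree -> alpha
i=5: L=delta R=delta -> agree -> delta
i=6: BASE=delta L=foxtrot R=alpha all differ -> CONFLICT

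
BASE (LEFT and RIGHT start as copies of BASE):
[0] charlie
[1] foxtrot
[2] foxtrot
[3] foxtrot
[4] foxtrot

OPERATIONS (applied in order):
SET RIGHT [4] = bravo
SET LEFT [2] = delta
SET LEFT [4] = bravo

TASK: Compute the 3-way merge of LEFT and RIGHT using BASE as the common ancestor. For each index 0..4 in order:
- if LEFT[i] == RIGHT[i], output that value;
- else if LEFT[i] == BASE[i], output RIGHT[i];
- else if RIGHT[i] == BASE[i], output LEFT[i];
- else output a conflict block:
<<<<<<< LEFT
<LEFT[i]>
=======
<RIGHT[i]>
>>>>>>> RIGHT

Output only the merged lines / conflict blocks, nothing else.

Final LEFT:  [charlie, foxtrot, delta, foxtrot, bravo]
Final RIGHT: [charlie, foxtrot, foxtrot, foxtrot, bravo]
i=0: L=charlie R=charlie -> agree -> charlie
i=1: L=foxtrot R=foxtrot -> agree -> foxtrot
i=2: L=delta, R=foxtrot=BASE -> take LEFT -> delta
i=3: L=foxtrot R=foxtrot -> agree -> foxtrot
i=4: L=bravo R=bravo -> agree -> bravo

Answer: charlie
foxtrot
delta
foxtrot
bravo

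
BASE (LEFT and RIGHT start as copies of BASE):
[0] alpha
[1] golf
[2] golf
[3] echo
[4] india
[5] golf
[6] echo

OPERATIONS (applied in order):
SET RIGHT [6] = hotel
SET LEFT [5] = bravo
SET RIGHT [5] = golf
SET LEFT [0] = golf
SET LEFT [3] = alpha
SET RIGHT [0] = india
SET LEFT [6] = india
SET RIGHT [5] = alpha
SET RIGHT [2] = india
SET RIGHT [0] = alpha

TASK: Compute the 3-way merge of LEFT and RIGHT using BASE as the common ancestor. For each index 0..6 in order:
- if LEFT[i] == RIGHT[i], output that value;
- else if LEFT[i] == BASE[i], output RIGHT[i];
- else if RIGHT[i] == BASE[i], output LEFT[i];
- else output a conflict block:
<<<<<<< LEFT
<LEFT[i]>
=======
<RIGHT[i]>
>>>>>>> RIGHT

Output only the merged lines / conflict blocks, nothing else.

Answer: golf
golf
india
alpha
india
<<<<<<< LEFT
bravo
=======
alpha
>>>>>>> RIGHT
<<<<<<< LEFT
india
=======
hotel
>>>>>>> RIGHT

Derivation:
Final LEFT:  [golf, golf, golf, alpha, india, bravo, india]
Final RIGHT: [alpha, golf, india, echo, india, alpha, hotel]
i=0: L=golf, R=alpha=BASE -> take LEFT -> golf
i=1: L=golf R=golf -> agree -> golf
i=2: L=golf=BASE, R=india -> take RIGHT -> india
i=3: L=alpha, R=echo=BASE -> take LEFT -> alpha
i=4: L=india R=india -> agree -> india
i=5: BASE=golf L=bravo R=alpha all differ -> CONFLICT
i=6: BASE=echo L=india R=hotel all differ -> CONFLICT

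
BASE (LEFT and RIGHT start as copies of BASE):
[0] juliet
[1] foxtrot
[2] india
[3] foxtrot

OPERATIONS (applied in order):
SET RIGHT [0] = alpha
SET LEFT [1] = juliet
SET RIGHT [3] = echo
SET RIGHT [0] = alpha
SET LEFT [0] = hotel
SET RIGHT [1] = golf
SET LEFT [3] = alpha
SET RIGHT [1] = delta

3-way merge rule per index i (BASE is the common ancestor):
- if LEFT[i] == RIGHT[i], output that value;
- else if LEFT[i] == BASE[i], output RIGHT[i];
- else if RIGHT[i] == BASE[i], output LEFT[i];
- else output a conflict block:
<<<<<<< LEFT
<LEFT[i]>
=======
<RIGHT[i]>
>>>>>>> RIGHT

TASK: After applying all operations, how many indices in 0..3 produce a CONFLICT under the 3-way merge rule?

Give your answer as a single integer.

Answer: 3

Derivation:
Final LEFT:  [hotel, juliet, india, alpha]
Final RIGHT: [alpha, delta, india, echo]
i=0: BASE=juliet L=hotel R=alpha all differ -> CONFLICT
i=1: BASE=foxtrot L=juliet R=delta all differ -> CONFLICT
i=2: L=india R=india -> agree -> india
i=3: BASE=foxtrot L=alpha R=echo all differ -> CONFLICT
Conflict count: 3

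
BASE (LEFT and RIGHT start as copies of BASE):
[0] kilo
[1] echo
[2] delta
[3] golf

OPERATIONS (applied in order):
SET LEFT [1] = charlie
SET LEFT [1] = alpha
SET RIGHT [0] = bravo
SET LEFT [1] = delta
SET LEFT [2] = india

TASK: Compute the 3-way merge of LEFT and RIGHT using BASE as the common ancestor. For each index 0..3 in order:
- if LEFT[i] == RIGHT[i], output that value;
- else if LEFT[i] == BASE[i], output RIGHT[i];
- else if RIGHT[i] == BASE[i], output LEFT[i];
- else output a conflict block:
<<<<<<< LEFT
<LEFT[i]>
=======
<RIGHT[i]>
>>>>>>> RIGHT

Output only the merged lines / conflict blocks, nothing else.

Final LEFT:  [kilo, delta, india, golf]
Final RIGHT: [bravo, echo, delta, golf]
i=0: L=kilo=BASE, R=bravo -> take RIGHT -> bravo
i=1: L=delta, R=echo=BASE -> take LEFT -> delta
i=2: L=india, R=delta=BASE -> take LEFT -> india
i=3: L=golf R=golf -> agree -> golf

Answer: bravo
delta
india
golf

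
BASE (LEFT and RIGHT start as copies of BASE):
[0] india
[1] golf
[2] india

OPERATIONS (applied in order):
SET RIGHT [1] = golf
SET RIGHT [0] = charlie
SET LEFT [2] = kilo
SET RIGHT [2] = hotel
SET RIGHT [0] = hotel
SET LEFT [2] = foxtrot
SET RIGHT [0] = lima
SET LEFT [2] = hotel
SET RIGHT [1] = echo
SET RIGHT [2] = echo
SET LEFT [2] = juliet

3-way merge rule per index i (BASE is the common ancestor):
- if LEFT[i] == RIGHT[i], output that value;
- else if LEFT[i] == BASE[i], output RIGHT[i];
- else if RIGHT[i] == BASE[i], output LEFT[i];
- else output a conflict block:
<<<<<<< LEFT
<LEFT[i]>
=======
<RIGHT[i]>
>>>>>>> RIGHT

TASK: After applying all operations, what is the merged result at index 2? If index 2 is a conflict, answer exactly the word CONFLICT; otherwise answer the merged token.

Answer: CONFLICT

Derivation:
Final LEFT:  [india, golf, juliet]
Final RIGHT: [lima, echo, echo]
i=0: L=india=BASE, R=lima -> take RIGHT -> lima
i=1: L=golf=BASE, R=echo -> take RIGHT -> echo
i=2: BASE=india L=juliet R=echo all differ -> CONFLICT
Index 2 -> CONFLICT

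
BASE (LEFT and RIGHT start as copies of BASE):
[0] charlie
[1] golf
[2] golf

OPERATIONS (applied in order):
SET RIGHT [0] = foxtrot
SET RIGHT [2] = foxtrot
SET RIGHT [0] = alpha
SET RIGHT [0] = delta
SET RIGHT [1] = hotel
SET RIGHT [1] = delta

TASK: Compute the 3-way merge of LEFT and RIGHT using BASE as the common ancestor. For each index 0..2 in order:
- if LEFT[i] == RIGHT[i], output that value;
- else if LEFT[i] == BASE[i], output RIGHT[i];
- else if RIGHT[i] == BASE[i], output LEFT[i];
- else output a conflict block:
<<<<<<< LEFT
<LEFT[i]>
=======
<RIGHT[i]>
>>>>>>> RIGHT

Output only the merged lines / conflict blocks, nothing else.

Answer: delta
delta
foxtrot

Derivation:
Final LEFT:  [charlie, golf, golf]
Final RIGHT: [delta, delta, foxtrot]
i=0: L=charlie=BASE, R=delta -> take RIGHT -> delta
i=1: L=golf=BASE, R=delta -> take RIGHT -> delta
i=2: L=golf=BASE, R=foxtrot -> take RIGHT -> foxtrot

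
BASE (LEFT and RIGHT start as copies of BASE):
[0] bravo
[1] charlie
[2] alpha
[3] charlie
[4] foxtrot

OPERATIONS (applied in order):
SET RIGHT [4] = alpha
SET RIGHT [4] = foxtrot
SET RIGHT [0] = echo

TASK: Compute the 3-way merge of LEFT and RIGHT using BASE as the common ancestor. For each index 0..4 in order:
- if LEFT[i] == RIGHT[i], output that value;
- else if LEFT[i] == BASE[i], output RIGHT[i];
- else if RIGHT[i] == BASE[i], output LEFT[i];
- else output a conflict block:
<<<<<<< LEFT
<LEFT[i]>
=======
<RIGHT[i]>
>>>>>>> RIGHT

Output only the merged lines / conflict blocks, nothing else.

Final LEFT:  [bravo, charlie, alpha, charlie, foxtrot]
Final RIGHT: [echo, charlie, alpha, charlie, foxtrot]
i=0: L=bravo=BASE, R=echo -> take RIGHT -> echo
i=1: L=charlie R=charlie -> agree -> charlie
i=2: L=alpha R=alpha -> agree -> alpha
i=3: L=charlie R=charlie -> agree -> charlie
i=4: L=foxtrot R=foxtrot -> agree -> foxtrot

Answer: echo
charlie
alpha
charlie
foxtrot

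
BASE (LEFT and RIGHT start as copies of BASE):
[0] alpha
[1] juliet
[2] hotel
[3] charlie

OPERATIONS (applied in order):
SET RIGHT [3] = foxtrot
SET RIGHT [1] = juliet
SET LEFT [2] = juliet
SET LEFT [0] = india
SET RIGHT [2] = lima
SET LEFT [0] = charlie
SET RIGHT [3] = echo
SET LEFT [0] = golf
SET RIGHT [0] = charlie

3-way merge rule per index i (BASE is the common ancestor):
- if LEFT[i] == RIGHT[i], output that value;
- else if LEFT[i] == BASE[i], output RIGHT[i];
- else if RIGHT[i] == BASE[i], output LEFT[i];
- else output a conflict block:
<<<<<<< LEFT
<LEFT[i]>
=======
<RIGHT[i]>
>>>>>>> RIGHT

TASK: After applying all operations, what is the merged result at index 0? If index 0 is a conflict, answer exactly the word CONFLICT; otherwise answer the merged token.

Final LEFT:  [golf, juliet, juliet, charlie]
Final RIGHT: [charlie, juliet, lima, echo]
i=0: BASE=alpha L=golf R=charlie all differ -> CONFLICT
i=1: L=juliet R=juliet -> agree -> juliet
i=2: BASE=hotel L=juliet R=lima all differ -> CONFLICT
i=3: L=charlie=BASE, R=echo -> take RIGHT -> echo
Index 0 -> CONFLICT

Answer: CONFLICT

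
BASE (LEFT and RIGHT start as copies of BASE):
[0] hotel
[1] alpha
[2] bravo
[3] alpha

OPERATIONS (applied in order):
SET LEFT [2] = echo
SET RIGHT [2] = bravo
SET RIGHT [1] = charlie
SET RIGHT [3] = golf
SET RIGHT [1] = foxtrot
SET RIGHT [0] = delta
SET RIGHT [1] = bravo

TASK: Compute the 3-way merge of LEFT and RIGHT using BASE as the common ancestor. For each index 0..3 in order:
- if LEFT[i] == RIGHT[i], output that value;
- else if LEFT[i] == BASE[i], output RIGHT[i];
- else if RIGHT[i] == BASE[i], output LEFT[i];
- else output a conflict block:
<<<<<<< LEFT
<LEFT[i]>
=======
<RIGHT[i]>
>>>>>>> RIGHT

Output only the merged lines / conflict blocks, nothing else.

Answer: delta
bravo
echo
golf

Derivation:
Final LEFT:  [hotel, alpha, echo, alpha]
Final RIGHT: [delta, bravo, bravo, golf]
i=0: L=hotel=BASE, R=delta -> take RIGHT -> delta
i=1: L=alpha=BASE, R=bravo -> take RIGHT -> bravo
i=2: L=echo, R=bravo=BASE -> take LEFT -> echo
i=3: L=alpha=BASE, R=golf -> take RIGHT -> golf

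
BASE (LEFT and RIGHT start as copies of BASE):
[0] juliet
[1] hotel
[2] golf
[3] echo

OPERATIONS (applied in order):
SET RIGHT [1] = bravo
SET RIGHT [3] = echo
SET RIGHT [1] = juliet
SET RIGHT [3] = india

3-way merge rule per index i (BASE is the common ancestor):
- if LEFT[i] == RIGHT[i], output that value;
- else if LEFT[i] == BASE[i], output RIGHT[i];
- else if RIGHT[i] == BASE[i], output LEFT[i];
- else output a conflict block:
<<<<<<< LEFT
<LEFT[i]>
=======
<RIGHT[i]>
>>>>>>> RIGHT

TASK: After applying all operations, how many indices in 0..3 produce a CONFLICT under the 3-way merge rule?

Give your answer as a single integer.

Answer: 0

Derivation:
Final LEFT:  [juliet, hotel, golf, echo]
Final RIGHT: [juliet, juliet, golf, india]
i=0: L=juliet R=juliet -> agree -> juliet
i=1: L=hotel=BASE, R=juliet -> take RIGHT -> juliet
i=2: L=golf R=golf -> agree -> golf
i=3: L=echo=BASE, R=india -> take RIGHT -> india
Conflict count: 0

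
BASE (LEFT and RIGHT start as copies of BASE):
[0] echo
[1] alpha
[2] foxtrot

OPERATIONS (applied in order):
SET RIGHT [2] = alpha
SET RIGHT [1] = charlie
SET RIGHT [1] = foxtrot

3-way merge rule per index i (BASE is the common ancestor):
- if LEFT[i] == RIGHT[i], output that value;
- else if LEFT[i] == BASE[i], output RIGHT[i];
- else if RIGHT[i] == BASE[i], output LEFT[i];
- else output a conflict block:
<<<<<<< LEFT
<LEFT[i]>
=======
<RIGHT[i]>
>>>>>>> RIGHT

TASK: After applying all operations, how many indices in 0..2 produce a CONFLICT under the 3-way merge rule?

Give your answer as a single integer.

Answer: 0

Derivation:
Final LEFT:  [echo, alpha, foxtrot]
Final RIGHT: [echo, foxtrot, alpha]
i=0: L=echo R=echo -> agree -> echo
i=1: L=alpha=BASE, R=foxtrot -> take RIGHT -> foxtrot
i=2: L=foxtrot=BASE, R=alpha -> take RIGHT -> alpha
Conflict count: 0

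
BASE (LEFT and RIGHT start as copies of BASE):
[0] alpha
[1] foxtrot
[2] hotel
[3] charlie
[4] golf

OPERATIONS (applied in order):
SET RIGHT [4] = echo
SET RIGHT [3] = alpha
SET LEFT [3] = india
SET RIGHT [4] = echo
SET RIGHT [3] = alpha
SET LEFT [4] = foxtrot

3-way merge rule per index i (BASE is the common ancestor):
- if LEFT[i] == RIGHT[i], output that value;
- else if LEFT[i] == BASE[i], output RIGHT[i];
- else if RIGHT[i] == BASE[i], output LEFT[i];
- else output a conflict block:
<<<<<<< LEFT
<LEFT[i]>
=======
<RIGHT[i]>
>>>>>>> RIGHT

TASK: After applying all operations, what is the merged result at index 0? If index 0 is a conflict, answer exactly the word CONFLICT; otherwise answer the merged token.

Final LEFT:  [alpha, foxtrot, hotel, india, foxtrot]
Final RIGHT: [alpha, foxtrot, hotel, alpha, echo]
i=0: L=alpha R=alpha -> agree -> alpha
i=1: L=foxtrot R=foxtrot -> agree -> foxtrot
i=2: L=hotel R=hotel -> agree -> hotel
i=3: BASE=charlie L=india R=alpha all differ -> CONFLICT
i=4: BASE=golf L=foxtrot R=echo all differ -> CONFLICT
Index 0 -> alpha

Answer: alpha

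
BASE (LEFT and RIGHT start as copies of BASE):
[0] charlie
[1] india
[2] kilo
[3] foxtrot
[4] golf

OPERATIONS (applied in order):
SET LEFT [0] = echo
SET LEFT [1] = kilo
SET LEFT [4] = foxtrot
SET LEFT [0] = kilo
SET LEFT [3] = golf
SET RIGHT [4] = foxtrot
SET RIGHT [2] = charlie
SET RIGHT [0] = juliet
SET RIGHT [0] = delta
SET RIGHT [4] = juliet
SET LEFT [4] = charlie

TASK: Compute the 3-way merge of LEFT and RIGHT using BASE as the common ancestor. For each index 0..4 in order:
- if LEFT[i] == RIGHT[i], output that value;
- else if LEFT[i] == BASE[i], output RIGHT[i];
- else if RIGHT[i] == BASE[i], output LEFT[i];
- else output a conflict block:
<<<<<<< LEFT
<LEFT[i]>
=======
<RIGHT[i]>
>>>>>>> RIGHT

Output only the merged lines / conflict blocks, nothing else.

Final LEFT:  [kilo, kilo, kilo, golf, charlie]
Final RIGHT: [delta, india, charlie, foxtrot, juliet]
i=0: BASE=charlie L=kilo R=delta all differ -> CONFLICT
i=1: L=kilo, R=india=BASE -> take LEFT -> kilo
i=2: L=kilo=BASE, R=charlie -> take RIGHT -> charlie
i=3: L=golf, R=foxtrot=BASE -> take LEFT -> golf
i=4: BASE=golf L=charlie R=juliet all differ -> CONFLICT

Answer: <<<<<<< LEFT
kilo
=======
delta
>>>>>>> RIGHT
kilo
charlie
golf
<<<<<<< LEFT
charlie
=======
juliet
>>>>>>> RIGHT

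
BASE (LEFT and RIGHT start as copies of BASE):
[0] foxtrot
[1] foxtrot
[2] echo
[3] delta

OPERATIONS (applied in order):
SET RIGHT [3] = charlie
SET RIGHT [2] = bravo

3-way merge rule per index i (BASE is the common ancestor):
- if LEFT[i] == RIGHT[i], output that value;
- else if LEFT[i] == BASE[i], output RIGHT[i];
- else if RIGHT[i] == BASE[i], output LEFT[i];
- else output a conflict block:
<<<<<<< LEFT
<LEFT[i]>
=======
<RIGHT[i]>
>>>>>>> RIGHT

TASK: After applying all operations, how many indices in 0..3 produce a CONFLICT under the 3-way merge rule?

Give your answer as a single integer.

Answer: 0

Derivation:
Final LEFT:  [foxtrot, foxtrot, echo, delta]
Final RIGHT: [foxtrot, foxtrot, bravo, charlie]
i=0: L=foxtrot R=foxtrot -> agree -> foxtrot
i=1: L=foxtrot R=foxtrot -> agree -> foxtrot
i=2: L=echo=BASE, R=bravo -> take RIGHT -> bravo
i=3: L=delta=BASE, R=charlie -> take RIGHT -> charlie
Conflict count: 0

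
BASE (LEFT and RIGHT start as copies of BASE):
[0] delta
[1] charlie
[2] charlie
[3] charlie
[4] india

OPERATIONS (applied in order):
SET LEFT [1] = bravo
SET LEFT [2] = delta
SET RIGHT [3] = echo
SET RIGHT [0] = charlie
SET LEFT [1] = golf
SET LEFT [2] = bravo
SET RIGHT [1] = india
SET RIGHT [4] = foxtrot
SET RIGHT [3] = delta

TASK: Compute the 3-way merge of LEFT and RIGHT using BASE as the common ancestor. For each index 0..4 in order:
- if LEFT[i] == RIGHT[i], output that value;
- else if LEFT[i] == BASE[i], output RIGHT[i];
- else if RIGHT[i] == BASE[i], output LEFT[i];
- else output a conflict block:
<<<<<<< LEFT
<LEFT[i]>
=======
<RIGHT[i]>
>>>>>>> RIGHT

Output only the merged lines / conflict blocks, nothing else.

Answer: charlie
<<<<<<< LEFT
golf
=======
india
>>>>>>> RIGHT
bravo
delta
foxtrot

Derivation:
Final LEFT:  [delta, golf, bravo, charlie, india]
Final RIGHT: [charlie, india, charlie, delta, foxtrot]
i=0: L=delta=BASE, R=charlie -> take RIGHT -> charlie
i=1: BASE=charlie L=golf R=india all differ -> CONFLICT
i=2: L=bravo, R=charlie=BASE -> take LEFT -> bravo
i=3: L=charlie=BASE, R=delta -> take RIGHT -> delta
i=4: L=india=BASE, R=foxtrot -> take RIGHT -> foxtrot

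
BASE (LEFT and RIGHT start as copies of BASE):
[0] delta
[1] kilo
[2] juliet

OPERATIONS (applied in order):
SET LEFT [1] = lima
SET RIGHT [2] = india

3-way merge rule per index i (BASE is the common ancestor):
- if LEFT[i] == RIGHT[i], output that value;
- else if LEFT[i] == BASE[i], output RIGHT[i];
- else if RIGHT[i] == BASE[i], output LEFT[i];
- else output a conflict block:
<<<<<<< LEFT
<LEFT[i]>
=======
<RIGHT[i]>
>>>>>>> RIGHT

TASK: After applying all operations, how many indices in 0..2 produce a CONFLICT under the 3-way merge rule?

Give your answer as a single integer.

Final LEFT:  [delta, lima, juliet]
Final RIGHT: [delta, kilo, india]
i=0: L=delta R=delta -> agree -> delta
i=1: L=lima, R=kilo=BASE -> take LEFT -> lima
i=2: L=juliet=BASE, R=india -> take RIGHT -> india
Conflict count: 0

Answer: 0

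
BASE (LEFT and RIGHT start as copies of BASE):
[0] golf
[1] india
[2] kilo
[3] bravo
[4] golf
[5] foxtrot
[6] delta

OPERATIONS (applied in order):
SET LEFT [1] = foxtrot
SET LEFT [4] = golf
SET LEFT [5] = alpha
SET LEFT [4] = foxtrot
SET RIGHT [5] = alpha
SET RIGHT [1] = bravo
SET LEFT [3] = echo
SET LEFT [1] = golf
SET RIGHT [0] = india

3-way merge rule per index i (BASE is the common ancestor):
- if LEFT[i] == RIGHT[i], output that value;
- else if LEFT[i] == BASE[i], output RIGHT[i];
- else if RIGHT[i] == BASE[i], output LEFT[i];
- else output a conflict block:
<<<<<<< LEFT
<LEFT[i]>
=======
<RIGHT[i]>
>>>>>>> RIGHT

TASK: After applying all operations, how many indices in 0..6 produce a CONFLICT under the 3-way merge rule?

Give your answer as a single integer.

Answer: 1

Derivation:
Final LEFT:  [golf, golf, kilo, echo, foxtrot, alpha, delta]
Final RIGHT: [india, bravo, kilo, bravo, golf, alpha, delta]
i=0: L=golf=BASE, R=india -> take RIGHT -> india
i=1: BASE=india L=golf R=bravo all differ -> CONFLICT
i=2: L=kilo R=kilo -> agree -> kilo
i=3: L=echo, R=bravo=BASE -> take LEFT -> echo
i=4: L=foxtrot, R=golf=BASE -> take LEFT -> foxtrot
i=5: L=alpha R=alpha -> agree -> alpha
i=6: L=delta R=delta -> agree -> delta
Conflict count: 1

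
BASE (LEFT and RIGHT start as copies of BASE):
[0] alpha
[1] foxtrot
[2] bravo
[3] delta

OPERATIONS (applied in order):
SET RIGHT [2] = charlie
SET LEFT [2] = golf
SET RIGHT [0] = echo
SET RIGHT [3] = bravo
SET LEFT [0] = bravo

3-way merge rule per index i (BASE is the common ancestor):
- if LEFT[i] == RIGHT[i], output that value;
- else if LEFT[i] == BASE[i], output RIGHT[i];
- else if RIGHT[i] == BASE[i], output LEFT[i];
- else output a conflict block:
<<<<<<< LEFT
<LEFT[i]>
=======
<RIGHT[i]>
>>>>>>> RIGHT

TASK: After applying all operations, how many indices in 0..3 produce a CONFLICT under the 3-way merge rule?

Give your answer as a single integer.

Answer: 2

Derivation:
Final LEFT:  [bravo, foxtrot, golf, delta]
Final RIGHT: [echo, foxtrot, charlie, bravo]
i=0: BASE=alpha L=bravo R=echo all differ -> CONFLICT
i=1: L=foxtrot R=foxtrot -> agree -> foxtrot
i=2: BASE=bravo L=golf R=charlie all differ -> CONFLICT
i=3: L=delta=BASE, R=bravo -> take RIGHT -> bravo
Conflict count: 2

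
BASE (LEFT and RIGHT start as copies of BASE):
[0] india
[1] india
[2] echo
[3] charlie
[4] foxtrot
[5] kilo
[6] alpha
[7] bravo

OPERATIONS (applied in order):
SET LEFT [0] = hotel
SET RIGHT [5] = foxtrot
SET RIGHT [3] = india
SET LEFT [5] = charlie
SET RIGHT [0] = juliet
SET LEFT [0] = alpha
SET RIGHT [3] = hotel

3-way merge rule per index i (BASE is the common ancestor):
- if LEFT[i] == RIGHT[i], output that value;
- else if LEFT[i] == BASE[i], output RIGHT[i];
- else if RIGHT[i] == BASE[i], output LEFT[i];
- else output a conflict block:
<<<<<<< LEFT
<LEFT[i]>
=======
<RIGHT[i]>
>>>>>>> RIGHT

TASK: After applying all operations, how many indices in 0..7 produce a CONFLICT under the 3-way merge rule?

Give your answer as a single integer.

Answer: 2

Derivation:
Final LEFT:  [alpha, india, echo, charlie, foxtrot, charlie, alpha, bravo]
Final RIGHT: [juliet, india, echo, hotel, foxtrot, foxtrot, alpha, bravo]
i=0: BASE=india L=alpha R=juliet all differ -> CONFLICT
i=1: L=india R=india -> agree -> india
i=2: L=echo R=echo -> agree -> echo
i=3: L=charlie=BASE, R=hotel -> take RIGHT -> hotel
i=4: L=foxtrot R=foxtrot -> agree -> foxtrot
i=5: BASE=kilo L=charlie R=foxtrot all differ -> CONFLICT
i=6: L=alpha R=alpha -> agree -> alpha
i=7: L=bravo R=bravo -> agree -> bravo
Conflict count: 2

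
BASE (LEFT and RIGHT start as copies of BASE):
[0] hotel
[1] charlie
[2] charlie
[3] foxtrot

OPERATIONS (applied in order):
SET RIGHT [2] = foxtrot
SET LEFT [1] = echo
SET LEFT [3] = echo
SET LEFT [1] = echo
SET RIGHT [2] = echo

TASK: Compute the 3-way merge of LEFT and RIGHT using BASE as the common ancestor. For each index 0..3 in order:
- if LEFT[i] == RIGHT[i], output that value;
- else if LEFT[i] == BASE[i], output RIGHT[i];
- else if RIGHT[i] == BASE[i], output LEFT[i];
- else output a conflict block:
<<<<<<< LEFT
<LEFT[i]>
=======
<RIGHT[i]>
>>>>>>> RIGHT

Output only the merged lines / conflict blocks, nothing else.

Final LEFT:  [hotel, echo, charlie, echo]
Final RIGHT: [hotel, charlie, echo, foxtrot]
i=0: L=hotel R=hotel -> agree -> hotel
i=1: L=echo, R=charlie=BASE -> take LEFT -> echo
i=2: L=charlie=BASE, R=echo -> take RIGHT -> echo
i=3: L=echo, R=foxtrot=BASE -> take LEFT -> echo

Answer: hotel
echo
echo
echo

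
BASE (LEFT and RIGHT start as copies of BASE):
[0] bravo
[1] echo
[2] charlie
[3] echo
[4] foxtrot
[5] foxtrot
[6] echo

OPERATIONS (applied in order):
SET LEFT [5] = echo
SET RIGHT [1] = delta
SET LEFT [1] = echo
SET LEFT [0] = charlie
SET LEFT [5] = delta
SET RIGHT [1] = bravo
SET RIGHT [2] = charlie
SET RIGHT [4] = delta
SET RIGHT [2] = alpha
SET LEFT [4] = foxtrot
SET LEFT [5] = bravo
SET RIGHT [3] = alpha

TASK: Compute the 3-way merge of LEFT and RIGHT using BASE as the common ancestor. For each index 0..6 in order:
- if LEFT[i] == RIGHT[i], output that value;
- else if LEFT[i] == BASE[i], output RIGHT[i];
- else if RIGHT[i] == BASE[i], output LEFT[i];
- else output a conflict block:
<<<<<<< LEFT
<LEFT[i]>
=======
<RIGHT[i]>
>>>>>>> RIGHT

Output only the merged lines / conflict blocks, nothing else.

Final LEFT:  [charlie, echo, charlie, echo, foxtrot, bravo, echo]
Final RIGHT: [bravo, bravo, alpha, alpha, delta, foxtrot, echo]
i=0: L=charlie, R=bravo=BASE -> take LEFT -> charlie
i=1: L=echo=BASE, R=bravo -> take RIGHT -> bravo
i=2: L=charlie=BASE, R=alpha -> take RIGHT -> alpha
i=3: L=echo=BASE, R=alpha -> take RIGHT -> alpha
i=4: L=foxtrot=BASE, R=delta -> take RIGHT -> delta
i=5: L=bravo, R=foxtrot=BASE -> take LEFT -> bravo
i=6: L=echo R=echo -> agree -> echo

Answer: charlie
bravo
alpha
alpha
delta
bravo
echo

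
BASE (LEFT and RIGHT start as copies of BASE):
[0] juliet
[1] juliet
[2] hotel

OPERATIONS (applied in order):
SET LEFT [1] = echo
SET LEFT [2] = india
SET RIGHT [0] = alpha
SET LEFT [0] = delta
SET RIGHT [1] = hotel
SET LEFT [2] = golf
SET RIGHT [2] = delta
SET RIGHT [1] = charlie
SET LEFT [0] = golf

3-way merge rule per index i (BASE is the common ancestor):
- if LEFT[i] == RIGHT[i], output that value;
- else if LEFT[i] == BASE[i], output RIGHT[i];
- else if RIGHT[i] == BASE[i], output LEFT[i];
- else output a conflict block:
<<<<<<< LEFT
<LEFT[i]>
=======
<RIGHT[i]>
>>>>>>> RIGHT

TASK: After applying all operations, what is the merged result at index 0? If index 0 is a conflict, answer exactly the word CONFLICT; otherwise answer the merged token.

Answer: CONFLICT

Derivation:
Final LEFT:  [golf, echo, golf]
Final RIGHT: [alpha, charlie, delta]
i=0: BASE=juliet L=golf R=alpha all differ -> CONFLICT
i=1: BASE=juliet L=echo R=charlie all differ -> CONFLICT
i=2: BASE=hotel L=golf R=delta all differ -> CONFLICT
Index 0 -> CONFLICT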